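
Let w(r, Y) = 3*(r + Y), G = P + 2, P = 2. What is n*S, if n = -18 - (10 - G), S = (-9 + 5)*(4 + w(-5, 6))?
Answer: 672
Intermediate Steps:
G = 4 (G = 2 + 2 = 4)
w(r, Y) = 3*Y + 3*r (w(r, Y) = 3*(Y + r) = 3*Y + 3*r)
S = -28 (S = (-9 + 5)*(4 + (3*6 + 3*(-5))) = -4*(4 + (18 - 15)) = -4*(4 + 3) = -4*7 = -28)
n = -24 (n = -18 - (10 - 1*4) = -18 - (10 - 4) = -18 - 1*6 = -18 - 6 = -24)
n*S = -24*(-28) = 672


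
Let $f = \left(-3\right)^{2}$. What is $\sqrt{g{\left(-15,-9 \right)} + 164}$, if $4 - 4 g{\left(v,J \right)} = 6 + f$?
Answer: $\frac{\sqrt{645}}{2} \approx 12.698$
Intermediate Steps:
$f = 9$
$g{\left(v,J \right)} = - \frac{11}{4}$ ($g{\left(v,J \right)} = 1 - \frac{6 + 9}{4} = 1 - \frac{15}{4} = - \frac{11}{4}$)
$\sqrt{g{\left(-15,-9 \right)} + 164} = \sqrt{- \frac{11}{4} + 164} = \sqrt{\frac{645}{4}} = \frac{\sqrt{645}}{2}$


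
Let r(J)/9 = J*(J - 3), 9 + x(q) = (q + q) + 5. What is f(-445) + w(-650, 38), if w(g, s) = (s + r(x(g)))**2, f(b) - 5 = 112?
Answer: 235284614220217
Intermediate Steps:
f(b) = 117 (f(b) = 5 + 112 = 117)
x(q) = -4 + 2*q (x(q) = -9 + ((q + q) + 5) = -9 + (2*q + 5) = -9 + (5 + 2*q) = -4 + 2*q)
r(J) = 9*J*(-3 + J) (r(J) = 9*(J*(J - 3)) = 9*(J*(-3 + J)) = 9*J*(-3 + J))
w(g, s) = (s + 9*(-7 + 2*g)*(-4 + 2*g))**2 (w(g, s) = (s + 9*(-4 + 2*g)*(-3 + (-4 + 2*g)))**2 = (s + 9*(-4 + 2*g)*(-7 + 2*g))**2 = (s + 9*(-7 + 2*g)*(-4 + 2*g))**2)
f(-445) + w(-650, 38) = 117 + (38 + 18*(-7 + 2*(-650))*(-2 - 650))**2 = 117 + (38 + 18*(-7 - 1300)*(-652))**2 = 117 + (38 + 18*(-1307)*(-652))**2 = 117 + (38 + 15338952)**2 = 117 + 15338990**2 = 117 + 235284614220100 = 235284614220217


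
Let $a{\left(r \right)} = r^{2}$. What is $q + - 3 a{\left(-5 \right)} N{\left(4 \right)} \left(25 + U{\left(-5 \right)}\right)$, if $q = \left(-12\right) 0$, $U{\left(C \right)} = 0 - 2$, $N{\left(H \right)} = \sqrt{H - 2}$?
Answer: $- 1725 \sqrt{2} \approx -2439.5$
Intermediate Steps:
$N{\left(H \right)} = \sqrt{-2 + H}$
$U{\left(C \right)} = -2$
$q = 0$
$q + - 3 a{\left(-5 \right)} N{\left(4 \right)} \left(25 + U{\left(-5 \right)}\right) = 0 + - 3 \left(-5\right)^{2} \sqrt{-2 + 4} \left(25 - 2\right) = 0 + \left(-3\right) 25 \sqrt{2} \cdot 23 = 0 + - 75 \sqrt{2} \cdot 23 = 0 - 1725 \sqrt{2} = - 1725 \sqrt{2}$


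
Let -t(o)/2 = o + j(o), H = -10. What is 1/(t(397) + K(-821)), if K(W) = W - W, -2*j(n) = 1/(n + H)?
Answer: -387/307277 ≈ -0.0012594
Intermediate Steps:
j(n) = -1/(2*(-10 + n)) (j(n) = -1/(2*(n - 10)) = -1/(2*(-10 + n)))
t(o) = -2*o + 2/(-20 + 2*o) (t(o) = -2*(o - 1/(-20 + 2*o)) = -2*o + 2/(-20 + 2*o))
K(W) = 0
1/(t(397) + K(-821)) = 1/((1 - 2*397*(-10 + 397))/(-10 + 397) + 0) = 1/((1 - 2*397*387)/387 + 0) = 1/((1 - 307278)/387 + 0) = 1/((1/387)*(-307277) + 0) = 1/(-307277/387 + 0) = 1/(-307277/387) = -387/307277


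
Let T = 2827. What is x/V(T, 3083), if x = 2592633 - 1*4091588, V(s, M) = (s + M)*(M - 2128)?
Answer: -299791/1128810 ≈ -0.26558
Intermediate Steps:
V(s, M) = (-2128 + M)*(M + s) (V(s, M) = (M + s)*(-2128 + M) = (-2128 + M)*(M + s))
x = -1498955 (x = 2592633 - 4091588 = -1498955)
x/V(T, 3083) = -1498955/(3083**2 - 2128*3083 - 2128*2827 + 3083*2827) = -1498955/(9504889 - 6560624 - 6015856 + 8715641) = -1498955/5644050 = -1498955*1/5644050 = -299791/1128810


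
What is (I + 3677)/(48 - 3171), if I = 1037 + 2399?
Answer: -2371/1041 ≈ -2.2776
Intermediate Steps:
I = 3436
(I + 3677)/(48 - 3171) = (3436 + 3677)/(48 - 3171) = 7113/(-3123) = 7113*(-1/3123) = -2371/1041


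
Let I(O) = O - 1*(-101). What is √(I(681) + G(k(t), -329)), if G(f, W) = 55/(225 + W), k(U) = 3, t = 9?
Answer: √2113098/52 ≈ 27.955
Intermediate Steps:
I(O) = 101 + O (I(O) = O + 101 = 101 + O)
√(I(681) + G(k(t), -329)) = √((101 + 681) + 55/(225 - 329)) = √(782 + 55/(-104)) = √(782 + 55*(-1/104)) = √(782 - 55/104) = √(81273/104) = √2113098/52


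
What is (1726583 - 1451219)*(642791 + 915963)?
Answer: 429224736456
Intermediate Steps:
(1726583 - 1451219)*(642791 + 915963) = 275364*1558754 = 429224736456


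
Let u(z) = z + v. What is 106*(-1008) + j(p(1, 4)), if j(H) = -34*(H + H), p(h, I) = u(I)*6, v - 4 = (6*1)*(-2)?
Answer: -105216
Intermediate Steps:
v = -8 (v = 4 + (6*1)*(-2) = 4 + 6*(-2) = 4 - 12 = -8)
u(z) = -8 + z (u(z) = z - 8 = -8 + z)
p(h, I) = -48 + 6*I (p(h, I) = (-8 + I)*6 = -48 + 6*I)
j(H) = -68*H
106*(-1008) + j(p(1, 4)) = 106*(-1008) - 68*(-48 + 6*4) = -106848 - 68*(-48 + 24) = -106848 - 68*(-24) = -106848 + 1632 = -105216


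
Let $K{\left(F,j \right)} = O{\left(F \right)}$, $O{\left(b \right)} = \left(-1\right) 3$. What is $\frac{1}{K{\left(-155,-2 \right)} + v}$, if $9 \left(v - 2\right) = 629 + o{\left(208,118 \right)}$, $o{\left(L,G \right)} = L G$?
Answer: $\frac{1}{2796} \approx 0.00035765$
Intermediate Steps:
$o{\left(L,G \right)} = G L$
$O{\left(b \right)} = -3$
$K{\left(F,j \right)} = -3$
$v = 2799$ ($v = 2 + \frac{629 + 118 \cdot 208}{9} = 2 + \frac{629 + 24544}{9} = 2 + \frac{1}{9} \cdot 25173 = 2 + 2797 = 2799$)
$\frac{1}{K{\left(-155,-2 \right)} + v} = \frac{1}{-3 + 2799} = \frac{1}{2796}$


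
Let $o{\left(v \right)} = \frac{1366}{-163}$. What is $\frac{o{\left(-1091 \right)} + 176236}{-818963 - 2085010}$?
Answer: $- \frac{9575034}{157782533} \approx -0.060685$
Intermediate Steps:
$o{\left(v \right)} = - \frac{1366}{163}$ ($o{\left(v \right)} = 1366 \left(- \frac{1}{163}\right) = - \frac{1366}{163}$)
$\frac{o{\left(-1091 \right)} + 176236}{-818963 - 2085010} = \frac{- \frac{1366}{163} + 176236}{-818963 - 2085010} = \frac{28725102}{163 \left(-2903973\right)} = \frac{28725102}{163} \left(- \frac{1}{2903973}\right) = - \frac{9575034}{157782533}$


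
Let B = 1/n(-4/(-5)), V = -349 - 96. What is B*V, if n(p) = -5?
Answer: 89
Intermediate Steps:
V = -445
B = -1/5 (B = 1/(-5) = -1/5 ≈ -0.20000)
B*V = -1/5*(-445) = 89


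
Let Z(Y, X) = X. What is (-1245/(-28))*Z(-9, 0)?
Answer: 0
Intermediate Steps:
(-1245/(-28))*Z(-9, 0) = -1245/(-28)*0 = -1245*(-1)/28*0 = -15*(-83/28)*0 = (1245/28)*0 = 0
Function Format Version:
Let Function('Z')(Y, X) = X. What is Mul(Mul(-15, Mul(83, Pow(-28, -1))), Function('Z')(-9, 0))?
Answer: 0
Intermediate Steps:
Mul(Mul(-15, Mul(83, Pow(-28, -1))), Function('Z')(-9, 0)) = Mul(Mul(-15, Mul(83, Pow(-28, -1))), 0) = Mul(Mul(-15, Mul(83, Rational(-1, 28))), 0) = Mul(Mul(-15, Rational(-83, 28)), 0) = Mul(Rational(1245, 28), 0) = 0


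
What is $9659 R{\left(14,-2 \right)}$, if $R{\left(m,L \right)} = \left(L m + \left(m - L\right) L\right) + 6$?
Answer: $-521586$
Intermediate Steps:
$R{\left(m,L \right)} = 6 + L m + L \left(m - L\right)$ ($R{\left(m,L \right)} = \left(L m + L \left(m - L\right)\right) + 6 = 6 + L m + L \left(m - L\right)$)
$9659 R{\left(14,-2 \right)} = 9659 \left(6 - \left(-2\right)^{2} + 2 \left(-2\right) 14\right) = 9659 \left(6 - 4 - 56\right) = 9659 \left(-54\right) = -521586$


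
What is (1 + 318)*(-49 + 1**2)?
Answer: -15312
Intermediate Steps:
(1 + 318)*(-49 + 1**2) = 319*(-49 + 1) = 319*(-48) = -15312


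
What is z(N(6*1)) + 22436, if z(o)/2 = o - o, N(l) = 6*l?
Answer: 22436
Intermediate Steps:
z(o) = 0 (z(o) = 2*(o - o) = 2*0 = 0)
z(N(6*1)) + 22436 = 0 + 22436 = 22436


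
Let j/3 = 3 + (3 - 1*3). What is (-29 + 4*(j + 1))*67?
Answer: 737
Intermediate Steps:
j = 9 (j = 3*(3 + (3 - 1*3)) = 3*(3 + (3 - 3)) = 3*(3 + 0) = 3*3 = 9)
(-29 + 4*(j + 1))*67 = (-29 + 4*(9 + 1))*67 = (-29 + 4*10)*67 = (-29 + 40)*67 = 11*67 = 737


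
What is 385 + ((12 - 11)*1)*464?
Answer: 849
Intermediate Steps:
385 + ((12 - 11)*1)*464 = 385 + (1*1)*464 = 385 + 1*464 = 385 + 464 = 849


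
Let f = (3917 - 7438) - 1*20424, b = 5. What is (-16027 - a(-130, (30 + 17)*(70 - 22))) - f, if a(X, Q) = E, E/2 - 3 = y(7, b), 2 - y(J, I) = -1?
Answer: 7906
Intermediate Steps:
y(J, I) = 3 (y(J, I) = 2 - 1*(-1) = 2 + 1 = 3)
E = 12 (E = 6 + 2*3 = 6 + 6 = 12)
a(X, Q) = 12
f = -23945 (f = -3521 - 20424 = -23945)
(-16027 - a(-130, (30 + 17)*(70 - 22))) - f = (-16027 - 1*12) - 1*(-23945) = (-16027 - 12) + 23945 = -16039 + 23945 = 7906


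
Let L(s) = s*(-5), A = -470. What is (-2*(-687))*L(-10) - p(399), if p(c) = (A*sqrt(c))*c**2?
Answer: 68700 + 74824470*sqrt(399) ≈ 1.4947e+9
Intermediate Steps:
L(s) = -5*s
p(c) = -470*c**(5/2) (p(c) = (-470*sqrt(c))*c**2 = -470*c**(5/2))
(-2*(-687))*L(-10) - p(399) = (-2*(-687))*(-5*(-10)) - (-470)*399**(5/2) = 1374*50 - (-470)*159201*sqrt(399) = 68700 - (-74824470)*sqrt(399) = 68700 + 74824470*sqrt(399)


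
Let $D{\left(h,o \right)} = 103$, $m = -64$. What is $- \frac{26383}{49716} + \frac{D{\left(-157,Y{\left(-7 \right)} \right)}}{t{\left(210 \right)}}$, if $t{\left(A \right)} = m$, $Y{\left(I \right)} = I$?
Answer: $- \frac{1702315}{795456} \approx -2.14$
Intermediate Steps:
$t{\left(A \right)} = -64$
$- \frac{26383}{49716} + \frac{D{\left(-157,Y{\left(-7 \right)} \right)}}{t{\left(210 \right)}} = - \frac{26383}{49716} + \frac{103}{-64} = \left(-26383\right) \frac{1}{49716} + 103 \left(- \frac{1}{64}\right) = - \frac{26383}{49716} - \frac{103}{64} = - \frac{1702315}{795456}$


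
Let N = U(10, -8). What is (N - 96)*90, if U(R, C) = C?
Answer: -9360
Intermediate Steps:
N = -8
(N - 96)*90 = (-8 - 96)*90 = -104*90 = -9360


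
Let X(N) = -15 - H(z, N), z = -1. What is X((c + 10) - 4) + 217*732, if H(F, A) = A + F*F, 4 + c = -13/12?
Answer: 1905925/12 ≈ 1.5883e+5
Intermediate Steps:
c = -61/12 (c = -4 - 13/12 = -61/12 ≈ -5.0833)
H(F, A) = A + F²
X(N) = -16 - N (X(N) = -15 - (N + (-1)²) = -15 - (N + 1) = -15 - (1 + N) = -15 + (-1 - N) = -16 - N)
X((c + 10) - 4) + 217*732 = (-16 - ((-61/12 + 10) - 4)) + 217*732 = (-16 - (59/12 - 4)) + 158844 = (-16 - 1*11/12) + 158844 = (-16 - 11/12) + 158844 = -203/12 + 158844 = 1905925/12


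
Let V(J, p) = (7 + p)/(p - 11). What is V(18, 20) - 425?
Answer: -422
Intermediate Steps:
V(J, p) = (7 + p)/(-11 + p)
V(18, 20) - 425 = (7 + 20)/(-11 + 20) - 425 = 27/9 - 425 = (⅑)*27 - 425 = 3 - 425 = -422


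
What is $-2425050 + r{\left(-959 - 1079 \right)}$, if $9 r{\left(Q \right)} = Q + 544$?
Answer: $-2425216$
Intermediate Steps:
$r{\left(Q \right)} = \frac{544}{9} + \frac{Q}{9}$ ($r{\left(Q \right)} = \frac{Q + 544}{9} = \frac{544 + Q}{9} = \frac{544}{9} + \frac{Q}{9}$)
$-2425050 + r{\left(-959 - 1079 \right)} = -2425050 + \left(\frac{544}{9} + \frac{-959 - 1079}{9}\right) = -2425050 + \left(\frac{544}{9} + \frac{1}{9} \left(-2038\right)\right) = -2425050 + \left(\frac{544}{9} - \frac{2038}{9}\right) = -2425050 - 166 = -2425216$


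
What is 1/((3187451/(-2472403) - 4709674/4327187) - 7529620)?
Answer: -10698550120361/80556042394181249779 ≈ -1.3281e-7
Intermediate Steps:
1/((3187451/(-2472403) - 4709674/4327187) - 7529620) = 1/((3187451*(-1/2472403) - 4709674*1/4327187) - 7529620) = 1/((-3187451/2472403 - 4709674/4327187) - 7529620) = 1/(-25436908656959/10698550120361 - 7529620) = 1/(-80556042394181249779/10698550120361) = -10698550120361/80556042394181249779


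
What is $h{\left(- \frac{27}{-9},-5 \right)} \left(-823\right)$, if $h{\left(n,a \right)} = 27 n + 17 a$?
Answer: $3292$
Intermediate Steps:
$h{\left(n,a \right)} = 17 a + 27 n$
$h{\left(- \frac{27}{-9},-5 \right)} \left(-823\right) = \left(17 \left(-5\right) + 27 \left(- \frac{27}{-9}\right)\right) \left(-823\right) = \left(-85 + 27 \left(\left(-27\right) \left(- \frac{1}{9}\right)\right)\right) \left(-823\right) = \left(-85 + 27 \cdot 3\right) \left(-823\right) = \left(-85 + 81\right) \left(-823\right) = \left(-4\right) \left(-823\right) = 3292$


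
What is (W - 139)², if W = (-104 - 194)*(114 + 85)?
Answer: 3533232481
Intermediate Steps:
W = -59302 (W = -298*199 = -59302)
(W - 139)² = (-59302 - 139)² = (-59441)² = 3533232481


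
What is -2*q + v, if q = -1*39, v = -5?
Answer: 73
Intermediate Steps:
q = -39
-2*q + v = -2*(-39) - 5 = 78 - 5 = 73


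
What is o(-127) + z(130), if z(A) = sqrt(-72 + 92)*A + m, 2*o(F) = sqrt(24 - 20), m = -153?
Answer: -152 + 260*sqrt(5) ≈ 429.38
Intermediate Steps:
o(F) = 1 (o(F) = sqrt(24 - 20)/2 = sqrt(4)/2 = (1/2)*2 = 1)
z(A) = -153 + 2*A*sqrt(5) (z(A) = sqrt(-72 + 92)*A - 153 = sqrt(20)*A - 153 = (2*sqrt(5))*A - 153 = 2*A*sqrt(5) - 153 = -153 + 2*A*sqrt(5))
o(-127) + z(130) = 1 + (-153 + 2*130*sqrt(5)) = 1 + (-153 + 260*sqrt(5)) = -152 + 260*sqrt(5)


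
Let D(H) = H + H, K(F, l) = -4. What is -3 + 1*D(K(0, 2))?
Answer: -11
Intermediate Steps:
D(H) = 2*H
-3 + 1*D(K(0, 2)) = -3 + 1*(2*(-4)) = -3 + 1*(-8) = -3 - 8 = -11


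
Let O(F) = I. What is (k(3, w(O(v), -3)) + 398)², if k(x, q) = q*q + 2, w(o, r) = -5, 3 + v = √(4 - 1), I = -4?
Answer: 180625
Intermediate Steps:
v = -3 + √3 (v = -3 + √(4 - 1) = -3 + √3 ≈ -1.2680)
O(F) = -4
k(x, q) = 2 + q² (k(x, q) = q² + 2 = 2 + q²)
(k(3, w(O(v), -3)) + 398)² = ((2 + (-5)²) + 398)² = ((2 + 25) + 398)² = (27 + 398)² = 425² = 180625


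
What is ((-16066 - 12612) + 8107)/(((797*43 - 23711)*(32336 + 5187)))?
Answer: -6857/132080960 ≈ -5.1915e-5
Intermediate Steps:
((-16066 - 12612) + 8107)/(((797*43 - 23711)*(32336 + 5187))) = (-28678 + 8107)/(((34271 - 23711)*37523)) = -20571/(10560*37523) = -20571/396242880 = -20571*1/396242880 = -6857/132080960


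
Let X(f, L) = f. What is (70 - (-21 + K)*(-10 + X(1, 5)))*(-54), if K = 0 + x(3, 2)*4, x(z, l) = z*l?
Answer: -5238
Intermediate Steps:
x(z, l) = l*z
K = 24 (K = 0 + (2*3)*4 = 0 + 6*4 = 0 + 24 = 24)
(70 - (-21 + K)*(-10 + X(1, 5)))*(-54) = (70 - (-21 + 24)*(-10 + 1))*(-54) = (70 - 3*(-9))*(-54) = (70 - 1*(-27))*(-54) = (70 + 27)*(-54) = 97*(-54) = -5238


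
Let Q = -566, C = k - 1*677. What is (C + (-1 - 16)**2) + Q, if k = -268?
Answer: -1222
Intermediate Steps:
C = -945 (C = -268 - 1*677 = -268 - 677 = -945)
(C + (-1 - 16)**2) + Q = (-945 + (-1 - 16)**2) - 566 = (-945 + (-17)**2) - 566 = (-945 + 289) - 566 = -656 - 566 = -1222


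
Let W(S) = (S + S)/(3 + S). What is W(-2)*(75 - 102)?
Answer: 108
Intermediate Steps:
W(S) = 2*S/(3 + S) (W(S) = (2*S)/(3 + S) = 2*S/(3 + S))
W(-2)*(75 - 102) = (2*(-2)/(3 - 2))*(75 - 102) = (2*(-2)/1)*(-27) = (2*(-2)*1)*(-27) = -4*(-27) = 108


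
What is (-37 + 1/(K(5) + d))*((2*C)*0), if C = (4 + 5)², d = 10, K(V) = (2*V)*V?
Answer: 0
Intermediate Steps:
K(V) = 2*V²
C = 81 (C = 9² = 81)
(-37 + 1/(K(5) + d))*((2*C)*0) = (-37 + 1/(2*5² + 10))*((2*81)*0) = (-37 + 1/(2*25 + 10))*(162*0) = (-37 + 1/(50 + 10))*0 = (-37 + 1/60)*0 = -2219/60*0 = 0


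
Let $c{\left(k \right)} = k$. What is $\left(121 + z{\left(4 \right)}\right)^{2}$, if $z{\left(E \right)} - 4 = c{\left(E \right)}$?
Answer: $16641$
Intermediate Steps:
$z{\left(E \right)} = 4 + E$
$\left(121 + z{\left(4 \right)}\right)^{2} = \left(121 + \left(4 + 4\right)\right)^{2} = \left(121 + 8\right)^{2} = 129^{2} = 16641$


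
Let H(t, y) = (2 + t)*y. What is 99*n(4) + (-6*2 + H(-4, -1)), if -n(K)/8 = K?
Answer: -3178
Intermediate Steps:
n(K) = -8*K
H(t, y) = y*(2 + t)
99*n(4) + (-6*2 + H(-4, -1)) = 99*(-8*4) + (-6*2 - (2 - 4)) = 99*(-32) + (-12 - 1*(-2)) = -3168 + (-12 + 2) = -3168 - 10 = -3178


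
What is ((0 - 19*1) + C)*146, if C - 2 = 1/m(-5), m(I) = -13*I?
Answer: -161184/65 ≈ -2479.8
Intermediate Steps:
C = 131/65 (C = 2 + 1/(-13*(-5)) = 2 + 1/65 = 131/65 ≈ 2.0154)
((0 - 19*1) + C)*146 = ((0 - 19*1) + 131/65)*146 = ((0 - 19) + 131/65)*146 = (-19 + 131/65)*146 = -1104/65*146 = -161184/65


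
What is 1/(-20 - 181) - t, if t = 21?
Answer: -4222/201 ≈ -21.005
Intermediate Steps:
1/(-20 - 181) - t = 1/(-20 - 181) - 1*21 = 1/(-201) - 21 = -1/201 - 21 = -4222/201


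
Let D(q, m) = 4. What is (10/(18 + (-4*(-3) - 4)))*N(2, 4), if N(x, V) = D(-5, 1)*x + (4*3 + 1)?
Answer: 105/13 ≈ 8.0769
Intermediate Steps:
N(x, V) = 13 + 4*x (N(x, V) = 4*x + (4*3 + 1) = 4*x + (12 + 1) = 4*x + 13 = 13 + 4*x)
(10/(18 + (-4*(-3) - 4)))*N(2, 4) = (10/(18 + (-4*(-3) - 4)))*(13 + 4*2) = (10/(18 + (12 - 4)))*(13 + 8) = (10/(18 + 8))*21 = (10/26)*21 = ((1/26)*10)*21 = (5/13)*21 = 105/13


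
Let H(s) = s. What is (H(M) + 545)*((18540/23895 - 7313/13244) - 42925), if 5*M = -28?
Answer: -54276448300225/2344188 ≈ -2.3154e+7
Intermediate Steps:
M = -28/5 (M = (1/5)*(-28) = -28/5 ≈ -5.6000)
(H(M) + 545)*((18540/23895 - 7313/13244) - 42925) = (-28/5 + 545)*((18540/23895 - 7313/13244) - 42925) = 2697*((18540*(1/23895) - 7313*1/13244) - 42925)/5 = 2697*((412/531 - 7313/13244) - 42925)/5 = 2697*(1573325/7032564 - 42925)/5 = (2697/5)*(-301871236375/7032564) = -54276448300225/2344188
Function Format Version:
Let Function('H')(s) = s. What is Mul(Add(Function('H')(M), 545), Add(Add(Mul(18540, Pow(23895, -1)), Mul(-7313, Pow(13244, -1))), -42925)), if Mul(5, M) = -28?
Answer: Rational(-54276448300225, 2344188) ≈ -2.3154e+7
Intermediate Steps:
M = Rational(-28, 5) (M = Mul(Rational(1, 5), -28) = Rational(-28, 5) ≈ -5.6000)
Mul(Add(Function('H')(M), 545), Add(Add(Mul(18540, Pow(23895, -1)), Mul(-7313, Pow(13244, -1))), -42925)) = Mul(Add(Rational(-28, 5), 545), Add(Add(Mul(18540, Pow(23895, -1)), Mul(-7313, Pow(13244, -1))), -42925)) = Mul(Rational(2697, 5), Add(Add(Mul(18540, Rational(1, 23895)), Mul(-7313, Rational(1, 13244))), -42925)) = Mul(Rational(2697, 5), Add(Add(Rational(412, 531), Rational(-7313, 13244)), -42925)) = Mul(Rational(2697, 5), Add(Rational(1573325, 7032564), -42925)) = Mul(Rational(2697, 5), Rational(-301871236375, 7032564)) = Rational(-54276448300225, 2344188)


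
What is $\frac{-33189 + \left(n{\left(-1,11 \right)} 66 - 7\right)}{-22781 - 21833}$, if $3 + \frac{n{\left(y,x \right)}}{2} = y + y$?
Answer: $\frac{16928}{22307} \approx 0.75887$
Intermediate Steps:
$n{\left(y,x \right)} = -6 + 4 y$ ($n{\left(y,x \right)} = -6 + 2 \left(y + y\right) = -6 + 2 \cdot 2 y = -6 + 4 y$)
$\frac{-33189 + \left(n{\left(-1,11 \right)} 66 - 7\right)}{-22781 - 21833} = \frac{-33189 + \left(\left(-6 + 4 \left(-1\right)\right) 66 - 7\right)}{-22781 - 21833} = \frac{-33189 + \left(\left(-6 - 4\right) 66 - 7\right)}{-44614} = \left(-33189 - 667\right) \left(- \frac{1}{44614}\right) = \left(-33856\right) \left(- \frac{1}{44614}\right) = \frac{16928}{22307}$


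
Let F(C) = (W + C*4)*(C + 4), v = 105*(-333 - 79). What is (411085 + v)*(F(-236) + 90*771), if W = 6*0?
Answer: 106079994350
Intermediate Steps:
W = 0
v = -43260 (v = 105*(-412) = -43260)
F(C) = 4*C*(4 + C) (F(C) = (0 + C*4)*(C + 4) = (0 + 4*C)*(4 + C) = (4*C)*(4 + C) = 4*C*(4 + C))
(411085 + v)*(F(-236) + 90*771) = (411085 - 43260)*(4*(-236)*(4 - 236) + 90*771) = 367825*(4*(-236)*(-232) + 69390) = 367825*(219008 + 69390) = 367825*288398 = 106079994350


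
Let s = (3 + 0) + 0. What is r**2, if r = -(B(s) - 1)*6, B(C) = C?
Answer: 144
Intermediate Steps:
s = 3 (s = 3 + 0 = 3)
r = -12 (r = -(3 - 1)*6 = -2*6 = -1*12 = -12)
r**2 = (-12)**2 = 144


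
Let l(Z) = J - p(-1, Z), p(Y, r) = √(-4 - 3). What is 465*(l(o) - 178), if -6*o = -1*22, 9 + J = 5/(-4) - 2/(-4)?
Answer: -349215/4 - 465*I*√7 ≈ -87304.0 - 1230.3*I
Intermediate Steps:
J = -39/4 (J = -9 + (5/(-4) - 2/(-4)) = -9 + (5*(-¼) - 2*(-¼)) = -9 + (-5/4 + ½) = -9 - ¾ = -39/4 ≈ -9.7500)
p(Y, r) = I*√7 (p(Y, r) = √(-7) = I*√7)
o = 11/3 (o = -(-1)*22/6 = -⅙*(-22) = 11/3 ≈ 3.6667)
l(Z) = -39/4 - I*√7
465*(l(o) - 178) = 465*((-39/4 - I*√7) - 178) = 465*(-751/4 - I*√7) = -349215/4 - 465*I*√7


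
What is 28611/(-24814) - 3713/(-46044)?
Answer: -612615251/571267908 ≈ -1.0724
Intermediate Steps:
28611/(-24814) - 3713/(-46044) = 28611*(-1/24814) - 3713*(-1/46044) = -28611/24814 + 3713/46044 = -612615251/571267908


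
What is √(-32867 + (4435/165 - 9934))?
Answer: I*√46581018/33 ≈ 206.82*I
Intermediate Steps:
√(-32867 + (4435/165 - 9934)) = √(-32867 + (4435*(1/165) - 9934)) = √(-32867 + (887/33 - 9934)) = √(-32867 - 326935/33) = √(-1411546/33) = I*√46581018/33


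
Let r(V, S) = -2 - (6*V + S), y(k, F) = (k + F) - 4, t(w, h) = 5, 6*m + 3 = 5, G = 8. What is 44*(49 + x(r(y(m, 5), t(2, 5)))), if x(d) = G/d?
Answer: 31988/15 ≈ 2132.5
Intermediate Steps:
m = ⅓ (m = -½ + (⅙)*5 = -½ + ⅚ = ⅓ ≈ 0.33333)
y(k, F) = -4 + F + k (y(k, F) = (F + k) - 4 = -4 + F + k)
r(V, S) = -2 - S - 6*V (r(V, S) = -2 - (S + 6*V) = -2 + (-S - 6*V) = -2 - S - 6*V)
x(d) = 8/d
44*(49 + x(r(y(m, 5), t(2, 5)))) = 44*(49 + 8/(-2 - 1*5 - 6*(-4 + 5 + ⅓))) = 44*(49 + 8/(-2 - 5 - 6*4/3)) = 44*(49 + 8/(-2 - 5 - 8)) = 44*(49 + 8/(-15)) = 44*(49 + 8*(-1/15)) = 44*(49 - 8/15) = 44*(727/15) = 31988/15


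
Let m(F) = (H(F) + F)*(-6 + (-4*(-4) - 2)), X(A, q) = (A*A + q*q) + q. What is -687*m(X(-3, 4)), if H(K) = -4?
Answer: -137400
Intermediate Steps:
X(A, q) = q + A² + q² (X(A, q) = (A² + q²) + q = q + A² + q²)
m(F) = -32 + 8*F (m(F) = (-4 + F)*(-6 + (-4*(-4) - 2)) = (-4 + F)*(-6 + (16 - 2)) = (-4 + F)*(-6 + 14) = (-4 + F)*8 = -32 + 8*F)
-687*m(X(-3, 4)) = -687*(-32 + 8*(4 + (-3)² + 4²)) = -687*(-32 + 8*(4 + 9 + 16)) = -687*(-32 + 8*29) = -687*(-32 + 232) = -687*200 = -137400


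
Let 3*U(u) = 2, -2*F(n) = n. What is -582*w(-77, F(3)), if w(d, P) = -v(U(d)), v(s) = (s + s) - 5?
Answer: -2134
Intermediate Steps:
F(n) = -n/2
U(u) = ⅔ (U(u) = (⅓)*2 = ⅔)
v(s) = -5 + 2*s (v(s) = 2*s - 5 = -5 + 2*s)
w(d, P) = 11/3 (w(d, P) = -(-5 + 2*(⅔)) = -(-5 + 4/3) = -1*(-11/3) = 11/3)
-582*w(-77, F(3)) = -582*11/3 = -2134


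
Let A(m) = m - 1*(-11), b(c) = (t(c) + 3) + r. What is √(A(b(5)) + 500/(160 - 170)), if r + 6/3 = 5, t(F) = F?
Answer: 2*I*√7 ≈ 5.2915*I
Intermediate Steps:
r = 3 (r = -2 + 5 = 3)
b(c) = 6 + c (b(c) = (c + 3) + 3 = (3 + c) + 3 = 6 + c)
A(m) = 11 + m (A(m) = m + 11 = 11 + m)
√(A(b(5)) + 500/(160 - 170)) = √((11 + (6 + 5)) + 500/(160 - 170)) = √((11 + 11) + 500/(-10)) = √(22 + 500*(-⅒)) = √(22 - 50) = √(-28) = 2*I*√7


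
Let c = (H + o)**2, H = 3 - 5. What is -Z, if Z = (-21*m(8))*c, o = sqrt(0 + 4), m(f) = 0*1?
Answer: 0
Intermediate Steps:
H = -2
m(f) = 0
o = 2 (o = sqrt(4) = 2)
c = 0 (c = (-2 + 2)**2 = 0**2 = 0)
Z = 0 (Z = -21*0*0 = 0*0 = 0)
-Z = -1*0 = 0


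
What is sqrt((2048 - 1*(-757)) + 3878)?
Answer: sqrt(6683) ≈ 81.750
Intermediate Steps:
sqrt((2048 - 1*(-757)) + 3878) = sqrt((2048 + 757) + 3878) = sqrt(2805 + 3878) = sqrt(6683)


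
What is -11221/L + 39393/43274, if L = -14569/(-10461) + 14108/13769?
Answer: -69927665278412829/15067329518626 ≈ -4641.0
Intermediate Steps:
L = 348184349/144037509 (L = -14569*(-1/10461) + 14108*(1/13769) = 14569/10461 + 14108/13769 = 348184349/144037509 ≈ 2.4173)
-11221/L + 39393/43274 = -11221/348184349/144037509 + 39393/43274 = -11221*144037509/348184349 + 39393*(1/43274) = -1616244888489/348184349 + 39393/43274 = -69927665278412829/15067329518626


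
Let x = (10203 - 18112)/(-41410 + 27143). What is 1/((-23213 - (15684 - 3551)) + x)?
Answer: -1297/45843043 ≈ -2.8292e-5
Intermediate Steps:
x = 719/1297 (x = -7909/(-14267) = -7909*(-1/14267) = 719/1297 ≈ 0.55436)
1/((-23213 - (15684 - 3551)) + x) = 1/((-23213 - (15684 - 3551)) + 719/1297) = 1/((-23213 - 1*12133) + 719/1297) = 1/((-23213 - 12133) + 719/1297) = 1/(-35346 + 719/1297) = 1/(-45843043/1297) = -1297/45843043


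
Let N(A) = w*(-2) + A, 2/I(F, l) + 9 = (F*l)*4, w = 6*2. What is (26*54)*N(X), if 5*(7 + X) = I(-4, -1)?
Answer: -1520532/35 ≈ -43444.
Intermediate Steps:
w = 12
I(F, l) = 2/(-9 + 4*F*l) (I(F, l) = 2/(-9 + (F*l)*4) = 2/(-9 + 4*F*l))
X = -243/35 (X = -7 + (2/(-9 + 4*(-4)*(-1)))/5 = -7 + (2/(-9 + 16))/5 = -7 + (2/7)/5 = -7 + (2*(1/7))/5 = -7 + (1/5)*(2/7) = -7 + 2/35 = -243/35 ≈ -6.9429)
N(A) = -24 + A (N(A) = 12*(-2) + A = -24 + A)
(26*54)*N(X) = (26*54)*(-24 - 243/35) = 1404*(-1083/35) = -1520532/35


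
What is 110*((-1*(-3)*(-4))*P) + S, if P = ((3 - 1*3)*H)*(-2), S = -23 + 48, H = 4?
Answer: 25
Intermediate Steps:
S = 25
P = 0 (P = ((3 - 1*3)*4)*(-2) = ((3 - 3)*4)*(-2) = (0*4)*(-2) = 0*(-2) = 0)
110*((-1*(-3)*(-4))*P) + S = 110*((-1*(-3)*(-4))*0) + 25 = 110*((3*(-4))*0) + 25 = 110*(-12*0) + 25 = 110*0 + 25 = 0 + 25 = 25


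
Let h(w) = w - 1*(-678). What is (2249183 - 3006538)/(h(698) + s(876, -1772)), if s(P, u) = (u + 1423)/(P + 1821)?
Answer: -2042586435/3710723 ≈ -550.46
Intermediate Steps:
h(w) = 678 + w (h(w) = w + 678 = 678 + w)
s(P, u) = (1423 + u)/(1821 + P)
(2249183 - 3006538)/(h(698) + s(876, -1772)) = (2249183 - 3006538)/((678 + 698) + (1423 - 1772)/(1821 + 876)) = -757355/(1376 - 349/2697) = -757355/3710723/2697 = -757355*2697/3710723 = -2042586435/3710723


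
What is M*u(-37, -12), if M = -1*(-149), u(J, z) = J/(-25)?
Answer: 5513/25 ≈ 220.52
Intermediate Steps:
u(J, z) = -J/25 (u(J, z) = J*(-1/25) = -J/25)
M = 149
M*u(-37, -12) = 149*(-1/25*(-37)) = 149*(37/25) = 5513/25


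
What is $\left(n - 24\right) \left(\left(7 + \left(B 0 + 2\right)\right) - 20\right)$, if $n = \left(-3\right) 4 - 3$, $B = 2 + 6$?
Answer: $429$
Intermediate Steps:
$B = 8$
$n = -15$ ($n = -12 - 3 = -15$)
$\left(n - 24\right) \left(\left(7 + \left(B 0 + 2\right)\right) - 20\right) = \left(-15 - 24\right) \left(\left(7 + \left(8 \cdot 0 + 2\right)\right) - 20\right) = - 39 \left(\left(7 + \left(0 + 2\right)\right) - 20\right) = - 39 \left(\left(7 + 2\right) - 20\right) = - 39 \left(9 - 20\right) = \left(-39\right) \left(-11\right) = 429$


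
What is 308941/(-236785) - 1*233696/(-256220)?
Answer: -2251527/5734315 ≈ -0.39264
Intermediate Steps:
308941/(-236785) - 1*233696/(-256220) = 308941*(-1/236785) - 233696*(-1/256220) = -308941/236785 + 58424/64055 = -2251527/5734315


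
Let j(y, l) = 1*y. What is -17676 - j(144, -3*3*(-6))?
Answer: -17820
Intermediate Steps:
j(y, l) = y
-17676 - j(144, -3*3*(-6)) = -17676 - 1*144 = -17676 - 144 = -17820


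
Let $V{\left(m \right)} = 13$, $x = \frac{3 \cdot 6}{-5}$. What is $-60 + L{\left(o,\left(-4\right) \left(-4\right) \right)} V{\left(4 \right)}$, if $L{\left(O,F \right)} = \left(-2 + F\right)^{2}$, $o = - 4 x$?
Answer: $2488$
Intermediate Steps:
$x = - \frac{18}{5}$ ($x = 18 \left(- \frac{1}{5}\right) = - \frac{18}{5} \approx -3.6$)
$o = \frac{72}{5}$ ($o = \left(-4\right) \left(- \frac{18}{5}\right) = \frac{72}{5} \approx 14.4$)
$-60 + L{\left(o,\left(-4\right) \left(-4\right) \right)} V{\left(4 \right)} = -60 + \left(-2 - -16\right)^{2} \cdot 13 = -60 + \left(-2 + 16\right)^{2} \cdot 13 = -60 + 14^{2} \cdot 13 = -60 + 196 \cdot 13 = -60 + 2548 = 2488$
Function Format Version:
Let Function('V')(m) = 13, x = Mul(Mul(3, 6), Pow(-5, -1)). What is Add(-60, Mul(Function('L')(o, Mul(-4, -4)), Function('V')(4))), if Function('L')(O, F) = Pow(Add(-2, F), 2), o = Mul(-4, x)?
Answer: 2488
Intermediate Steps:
x = Rational(-18, 5) (x = Mul(18, Rational(-1, 5)) = Rational(-18, 5) ≈ -3.6000)
o = Rational(72, 5) (o = Mul(-4, Rational(-18, 5)) = Rational(72, 5) ≈ 14.400)
Add(-60, Mul(Function('L')(o, Mul(-4, -4)), Function('V')(4))) = Add(-60, Mul(Pow(Add(-2, Mul(-4, -4)), 2), 13)) = Add(-60, Mul(Pow(Add(-2, 16), 2), 13)) = Add(-60, Mul(Pow(14, 2), 13)) = Add(-60, Mul(196, 13)) = Add(-60, 2548) = 2488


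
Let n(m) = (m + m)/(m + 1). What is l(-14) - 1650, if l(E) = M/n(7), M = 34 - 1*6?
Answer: -1634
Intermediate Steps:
M = 28 (M = 34 - 6 = 28)
n(m) = 2*m/(1 + m) (n(m) = (2*m)/(1 + m) = 2*m/(1 + m))
l(E) = 16 (l(E) = 28/((2*7/(1 + 7))) = 28/((2*7/8)) = 28/((2*7*(⅛))) = 28/(7/4) = 28*(4/7) = 16)
l(-14) - 1650 = 16 - 1650 = -1634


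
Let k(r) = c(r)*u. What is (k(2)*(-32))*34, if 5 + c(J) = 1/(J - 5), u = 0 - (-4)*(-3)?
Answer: -69632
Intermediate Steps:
u = -12 (u = 0 - 1*12 = 0 - 12 = -12)
c(J) = -5 + 1/(-5 + J) (c(J) = -5 + 1/(J - 5) = -5 + 1/(-5 + J))
k(r) = -12*(26 - 5*r)/(-5 + r) (k(r) = ((26 - 5*r)/(-5 + r))*(-12) = -12*(26 - 5*r)/(-5 + r))
(k(2)*(-32))*34 = ((12*(-26 + 5*2)/(-5 + 2))*(-32))*34 = ((12*(-26 + 10)/(-3))*(-32))*34 = ((12*(-⅓)*(-16))*(-32))*34 = (64*(-32))*34 = -2048*34 = -69632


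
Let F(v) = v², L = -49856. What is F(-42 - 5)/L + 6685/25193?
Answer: 39662289/179431744 ≈ 0.22104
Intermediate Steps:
F(-42 - 5)/L + 6685/25193 = (-42 - 5)²/(-49856) + 6685/25193 = (-47)²*(-1/49856) + 6685*(1/25193) = 2209*(-1/49856) + 955/3599 = -2209/49856 + 955/3599 = 39662289/179431744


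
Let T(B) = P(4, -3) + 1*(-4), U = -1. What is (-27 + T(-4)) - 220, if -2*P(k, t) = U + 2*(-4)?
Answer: -493/2 ≈ -246.50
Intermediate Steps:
P(k, t) = 9/2 (P(k, t) = -(-1 + 2*(-4))/2 = -(-1 - 8)/2 = -1/2*(-9) = 9/2)
T(B) = 1/2 (T(B) = 9/2 + 1*(-4) = 9/2 - 4 = 1/2)
(-27 + T(-4)) - 220 = (-27 + 1/2) - 220 = -53/2 - 220 = -493/2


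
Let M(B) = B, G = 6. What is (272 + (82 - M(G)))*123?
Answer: 42804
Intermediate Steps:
(272 + (82 - M(G)))*123 = (272 + (82 - 1*6))*123 = (272 + (82 - 6))*123 = (272 + 76)*123 = 348*123 = 42804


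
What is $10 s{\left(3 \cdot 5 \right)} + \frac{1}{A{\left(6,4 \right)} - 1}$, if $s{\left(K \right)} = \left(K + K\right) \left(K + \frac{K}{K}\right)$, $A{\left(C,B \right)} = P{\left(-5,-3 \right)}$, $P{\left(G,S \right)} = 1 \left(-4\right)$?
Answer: $\frac{23999}{5} \approx 4799.8$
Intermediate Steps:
$P{\left(G,S \right)} = -4$
$A{\left(C,B \right)} = -4$
$s{\left(K \right)} = 2 K \left(1 + K\right)$ ($s{\left(K \right)} = 2 K \left(K + 1\right) = 2 K \left(1 + K\right)$)
$10 s{\left(3 \cdot 5 \right)} + \frac{1}{A{\left(6,4 \right)} - 1} = 10 \cdot 2 \cdot 3 \cdot 5 \left(1 + 3 \cdot 5\right) + \frac{1}{-4 - 1} = 10 \cdot 2 \cdot 15 \left(1 + 15\right) + \frac{1}{-5} = 10 \cdot 2 \cdot 15 \cdot 16 - \frac{1}{5} = 10 \cdot 480 - \frac{1}{5} = 4800 - \frac{1}{5} = \frac{23999}{5}$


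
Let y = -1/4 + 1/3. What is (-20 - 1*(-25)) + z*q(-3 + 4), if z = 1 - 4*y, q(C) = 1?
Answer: 17/3 ≈ 5.6667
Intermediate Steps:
y = 1/12 (y = -1*¼ + 1*(⅓) = -¼ + ⅓ = 1/12 ≈ 0.083333)
z = ⅔ (z = 1 - 4*1/12 = 1 - ⅓ = ⅔ ≈ 0.66667)
(-20 - 1*(-25)) + z*q(-3 + 4) = (-20 - 1*(-25)) + (⅔)*1 = (-20 + 25) + ⅔ = 5 + ⅔ = 17/3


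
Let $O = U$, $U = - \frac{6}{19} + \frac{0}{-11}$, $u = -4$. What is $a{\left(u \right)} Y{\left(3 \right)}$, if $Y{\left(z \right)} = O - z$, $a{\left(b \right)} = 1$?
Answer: $- \frac{63}{19} \approx -3.3158$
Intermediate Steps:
$U = - \frac{6}{19}$ ($U = \left(-6\right) \frac{1}{19} + 0 \left(- \frac{1}{11}\right) = - \frac{6}{19} + 0 = - \frac{6}{19} \approx -0.31579$)
$O = - \frac{6}{19} \approx -0.31579$
$Y{\left(z \right)} = - \frac{6}{19} - z$
$a{\left(u \right)} Y{\left(3 \right)} = 1 \left(- \frac{6}{19} - 3\right) = 1 \left(- \frac{63}{19}\right) = - \frac{63}{19}$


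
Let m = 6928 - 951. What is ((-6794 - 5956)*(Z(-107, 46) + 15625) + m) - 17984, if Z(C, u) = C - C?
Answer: -199230757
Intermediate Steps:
Z(C, u) = 0
m = 5977
((-6794 - 5956)*(Z(-107, 46) + 15625) + m) - 17984 = ((-6794 - 5956)*(0 + 15625) + 5977) - 17984 = (-12750*15625 + 5977) - 17984 = (-199218750 + 5977) - 17984 = -199212773 - 17984 = -199230757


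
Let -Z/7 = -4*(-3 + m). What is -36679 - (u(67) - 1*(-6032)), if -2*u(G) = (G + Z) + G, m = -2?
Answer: -42714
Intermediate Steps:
Z = -140 (Z = -(-28)*(-3 - 2) = -(-28)*(-5) = -7*20 = -140)
u(G) = 70 - G (u(G) = -((G - 140) + G)/2 = -((-140 + G) + G)/2 = -(-140 + 2*G)/2 = 70 - G)
-36679 - (u(67) - 1*(-6032)) = -36679 - ((70 - 1*67) - 1*(-6032)) = -36679 - ((70 - 67) + 6032) = -36679 - (3 + 6032) = -36679 - 1*6035 = -36679 - 6035 = -42714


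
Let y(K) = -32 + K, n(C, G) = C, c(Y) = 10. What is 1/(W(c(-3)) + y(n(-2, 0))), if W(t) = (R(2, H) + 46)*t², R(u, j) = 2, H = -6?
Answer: 1/4766 ≈ 0.00020982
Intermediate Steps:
W(t) = 48*t² (W(t) = (2 + 46)*t² = 48*t²)
1/(W(c(-3)) + y(n(-2, 0))) = 1/(48*10² + (-32 - 2)) = 1/(48*100 - 34) = 1/(4800 - 34) = 1/4766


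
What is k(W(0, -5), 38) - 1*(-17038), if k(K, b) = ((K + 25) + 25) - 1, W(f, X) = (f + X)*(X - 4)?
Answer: 17132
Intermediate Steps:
W(f, X) = (-4 + X)*(X + f) (W(f, X) = (X + f)*(-4 + X) = (-4 + X)*(X + f))
k(K, b) = 49 + K (k(K, b) = ((25 + K) + 25) - 1 = (50 + K) - 1 = 49 + K)
k(W(0, -5), 38) - 1*(-17038) = (49 + ((-5)**2 - 4*(-5) - 4*0 - 5*0)) - 1*(-17038) = (49 + (25 + 20 + 0 + 0)) + 17038 = (49 + 45) + 17038 = 94 + 17038 = 17132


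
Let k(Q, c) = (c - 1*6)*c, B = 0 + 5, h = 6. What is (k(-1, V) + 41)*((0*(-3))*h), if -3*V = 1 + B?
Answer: 0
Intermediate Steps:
B = 5
V = -2 (V = -(1 + 5)/3 = -⅓*6 = -2)
k(Q, c) = c*(-6 + c) (k(Q, c) = (c - 6)*c = (-6 + c)*c = c*(-6 + c))
(k(-1, V) + 41)*((0*(-3))*h) = (-2*(-6 - 2) + 41)*((0*(-3))*6) = (-2*(-8) + 41)*(0*6) = (16 + 41)*0 = 57*0 = 0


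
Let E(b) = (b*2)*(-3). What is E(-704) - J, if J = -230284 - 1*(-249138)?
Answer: -14630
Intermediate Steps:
E(b) = -6*b (E(b) = (2*b)*(-3) = -6*b)
J = 18854 (J = -230284 + 249138 = 18854)
E(-704) - J = -6*(-704) - 1*18854 = 4224 - 18854 = -14630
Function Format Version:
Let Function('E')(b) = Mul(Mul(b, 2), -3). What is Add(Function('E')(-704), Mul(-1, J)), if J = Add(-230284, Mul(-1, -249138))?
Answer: -14630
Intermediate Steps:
Function('E')(b) = Mul(-6, b) (Function('E')(b) = Mul(Mul(2, b), -3) = Mul(-6, b))
J = 18854 (J = Add(-230284, 249138) = 18854)
Add(Function('E')(-704), Mul(-1, J)) = Add(Mul(-6, -704), Mul(-1, 18854)) = Add(4224, -18854) = -14630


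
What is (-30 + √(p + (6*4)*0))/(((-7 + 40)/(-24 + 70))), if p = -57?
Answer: -460/11 + 46*I*√57/33 ≈ -41.818 + 10.524*I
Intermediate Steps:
(-30 + √(p + (6*4)*0))/(((-7 + 40)/(-24 + 70))) = (-30 + √(-57 + (6*4)*0))/(((-7 + 40)/(-24 + 70))) = (-30 + √(-57 + 24*0))/((33/46)) = (-30 + √(-57 + 0))/((33*(1/46))) = (-30 + √(-57))/(33/46) = (-30 + I*√57)*(46/33) = -460/11 + 46*I*√57/33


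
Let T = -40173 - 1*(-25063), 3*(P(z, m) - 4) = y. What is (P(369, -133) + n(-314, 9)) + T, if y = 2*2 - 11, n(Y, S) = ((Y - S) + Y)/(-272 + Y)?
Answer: -26558539/1758 ≈ -15107.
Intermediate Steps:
n(Y, S) = (-S + 2*Y)/(-272 + Y)
y = -7 (y = 4 - 11 = -7)
P(z, m) = 5/3 (P(z, m) = 4 + (⅓)*(-7) = 4 - 7/3 = 5/3)
T = -15110 (T = -40173 + 25063 = -15110)
(P(369, -133) + n(-314, 9)) + T = (5/3 + (-1*9 + 2*(-314))/(-272 - 314)) - 15110 = (5/3 + (-9 - 628)/(-586)) - 15110 = (5/3 - 1/586*(-637)) - 15110 = (5/3 + 637/586) - 15110 = 4841/1758 - 15110 = -26558539/1758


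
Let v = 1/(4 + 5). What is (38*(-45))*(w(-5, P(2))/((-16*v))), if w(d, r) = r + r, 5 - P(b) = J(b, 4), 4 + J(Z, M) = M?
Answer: 38475/4 ≈ 9618.8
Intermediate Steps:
J(Z, M) = -4 + M
P(b) = 5 (P(b) = 5 - (-4 + 4) = 5 - 1*0 = 5 + 0 = 5)
v = 1/9 ≈ 0.11111
w(d, r) = 2*r
(38*(-45))*(w(-5, P(2))/((-16*v))) = (38*(-45))*((2*5)/((-16*1/9))) = -17100/(-16/9) = -17100*(-9)/16 = -1710*(-45/8) = 38475/4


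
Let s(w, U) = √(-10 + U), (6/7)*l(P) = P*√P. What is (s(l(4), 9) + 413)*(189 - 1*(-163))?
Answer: 145376 + 352*I ≈ 1.4538e+5 + 352.0*I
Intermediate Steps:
l(P) = 7*P^(3/2)/6 (l(P) = 7*(P*√P)/6 = 7*P^(3/2)/6)
(s(l(4), 9) + 413)*(189 - 1*(-163)) = (√(-10 + 9) + 413)*(189 - 1*(-163)) = (√(-1) + 413)*(189 + 163) = (I + 413)*352 = (413 + I)*352 = 145376 + 352*I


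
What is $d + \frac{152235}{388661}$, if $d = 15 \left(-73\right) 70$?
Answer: $- \frac{29790713415}{388661} \approx -76650.0$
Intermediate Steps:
$d = -76650$ ($d = \left(-1095\right) 70 = -76650$)
$d + \frac{152235}{388661} = -76650 + \frac{152235}{388661} = - \frac{29790713415}{388661}$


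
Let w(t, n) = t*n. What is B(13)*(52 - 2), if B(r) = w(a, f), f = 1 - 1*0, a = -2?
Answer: -100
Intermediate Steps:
f = 1 (f = 1 + 0 = 1)
w(t, n) = n*t
B(r) = -2 (B(r) = 1*(-2) = -2)
B(13)*(52 - 2) = -2*(52 - 2) = -2*50 = -100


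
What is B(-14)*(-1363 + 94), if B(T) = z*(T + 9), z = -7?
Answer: -44415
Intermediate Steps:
B(T) = -63 - 7*T (B(T) = -7*(T + 9) = -7*(9 + T) = -63 - 7*T)
B(-14)*(-1363 + 94) = (-63 - 7*(-14))*(-1363 + 94) = (-63 + 98)*(-1269) = 35*(-1269) = -44415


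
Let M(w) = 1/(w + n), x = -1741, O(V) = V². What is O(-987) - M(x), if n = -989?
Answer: 2659481371/2730 ≈ 9.7417e+5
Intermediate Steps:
M(w) = 1/(-989 + w) (M(w) = 1/(w - 989) = 1/(-989 + w))
O(-987) - M(x) = (-987)² - 1/(-989 - 1741) = 974169 - 1/(-2730) = 974169 - 1*(-1/2730) = 974169 + 1/2730 = 2659481371/2730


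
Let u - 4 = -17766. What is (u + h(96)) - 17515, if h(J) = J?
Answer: -35181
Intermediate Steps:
u = -17762 (u = 4 - 17766 = -17762)
(u + h(96)) - 17515 = (-17762 + 96) - 17515 = -17666 - 17515 = -35181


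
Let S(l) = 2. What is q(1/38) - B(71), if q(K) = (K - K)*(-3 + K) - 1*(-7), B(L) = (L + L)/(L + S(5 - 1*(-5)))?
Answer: 369/73 ≈ 5.0548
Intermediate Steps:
B(L) = 2*L/(2 + L) (B(L) = (L + L)/(L + 2) = (2*L)/(2 + L) = 2*L/(2 + L))
q(K) = 7 (q(K) = 0*(-3 + K) + 7 = 0 + 7 = 7)
q(1/38) - B(71) = 7 - 2*71/(2 + 71) = 7 - 2*71/73 = 7 - 1*142/73 = 7 - 142/73 = 369/73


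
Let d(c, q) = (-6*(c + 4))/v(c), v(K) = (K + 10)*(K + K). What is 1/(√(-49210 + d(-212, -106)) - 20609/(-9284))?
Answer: 1024210666468/22707233702600105 - 172385312*I*√352523222839/22707233702600105 ≈ 4.5105e-5 - 0.0045074*I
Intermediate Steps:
v(K) = 2*K*(10 + K) (v(K) = (10 + K)*(2*K) = 2*K*(10 + K))
d(c, q) = (-24 - 6*c)/(2*c*(10 + c)) (d(c, q) = (-6*(c + 4))/((2*c*(10 + c))) = (-6*(4 + c))*(1/(2*c*(10 + c))) = (-24 - 6*c)*(1/(2*c*(10 + c))) = (-24 - 6*c)/(2*c*(10 + c)))
1/(√(-49210 + d(-212, -106)) - 20609/(-9284)) = 1/(√(-49210 + 3*(-4 - 1*(-212))/(-212*(10 - 212))) - 20609/(-9284)) = 1/(√(-49210 + 3*(-1/212)*(-4 + 212)/(-202)) - 20609*(-1/9284)) = 1/(√(-49210 + 3*(-1/212)*(-1/202)*208) + 20609/9284) = 1/(√(-49210 + 78/5353) + 20609/9284) = 1/(√(-263421052/5353) + 20609/9284) = 1/(2*I*√352523222839/5353 + 20609/9284) = 1/(20609/9284 + 2*I*√352523222839/5353)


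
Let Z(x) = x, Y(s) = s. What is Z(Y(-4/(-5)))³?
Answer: 64/125 ≈ 0.51200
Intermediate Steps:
Z(Y(-4/(-5)))³ = (-4/(-5))³ = (-4*(-⅕))³ = (⅘)³ = 64/125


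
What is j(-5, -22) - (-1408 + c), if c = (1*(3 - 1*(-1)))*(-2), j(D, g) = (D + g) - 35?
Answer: 1354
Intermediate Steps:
j(D, g) = -35 + D + g
c = -8 (c = (1*(3 + 1))*(-2) = (1*4)*(-2) = 4*(-2) = -8)
j(-5, -22) - (-1408 + c) = (-35 - 5 - 22) - (-1408 - 8) = -62 - 1*(-1416) = -62 + 1416 = 1354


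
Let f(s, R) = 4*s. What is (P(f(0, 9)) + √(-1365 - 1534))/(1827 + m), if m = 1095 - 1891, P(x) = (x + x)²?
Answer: I*√2899/1031 ≈ 0.052223*I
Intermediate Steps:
P(x) = 4*x² (P(x) = (2*x)² = 4*x²)
m = -796
(P(f(0, 9)) + √(-1365 - 1534))/(1827 + m) = (4*(4*0)² + √(-1365 - 1534))/(1827 - 796) = (4*0² + √(-2899))/1031 = (4*0 + I*√2899)*(1/1031) = (0 + I*√2899)*(1/1031) = (I*√2899)*(1/1031) = I*√2899/1031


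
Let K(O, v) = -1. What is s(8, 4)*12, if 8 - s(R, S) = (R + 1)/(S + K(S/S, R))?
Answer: 60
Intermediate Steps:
s(R, S) = 8 - (1 + R)/(-1 + S) (s(R, S) = 8 - (R + 1)/(S - 1) = 8 - (1 + R)/(-1 + S))
s(8, 4)*12 = ((-9 - 1*8 + 8*4)/(-1 + 4))*12 = ((-9 - 8 + 32)/3)*12 = ((⅓)*15)*12 = 5*12 = 60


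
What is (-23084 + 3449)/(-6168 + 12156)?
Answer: -6545/1996 ≈ -3.2791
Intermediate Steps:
(-23084 + 3449)/(-6168 + 12156) = -19635/5988 = -19635*1/5988 = -6545/1996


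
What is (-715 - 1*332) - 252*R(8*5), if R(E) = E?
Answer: -11127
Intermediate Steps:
(-715 - 1*332) - 252*R(8*5) = (-715 - 1*332) - 2016*5 = (-715 - 332) - 252*40 = -1047 - 10080 = -11127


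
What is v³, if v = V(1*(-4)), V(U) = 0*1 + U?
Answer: -64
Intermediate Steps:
V(U) = U (V(U) = 0 + U = U)
v = -4 (v = 1*(-4) = -4)
v³ = (-4)³ = -64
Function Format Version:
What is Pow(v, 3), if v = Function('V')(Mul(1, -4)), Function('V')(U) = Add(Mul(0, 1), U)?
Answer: -64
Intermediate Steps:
Function('V')(U) = U (Function('V')(U) = Add(0, U) = U)
v = -4 (v = Mul(1, -4) = -4)
Pow(v, 3) = Pow(-4, 3) = -64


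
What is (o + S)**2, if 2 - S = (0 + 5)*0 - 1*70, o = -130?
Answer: 3364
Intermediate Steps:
S = 72 (S = 2 - ((0 + 5)*0 - 1*70) = 2 - (5*0 - 70) = 2 - (0 - 70) = 2 - 1*(-70) = 2 + 70 = 72)
(o + S)**2 = (-130 + 72)**2 = (-58)**2 = 3364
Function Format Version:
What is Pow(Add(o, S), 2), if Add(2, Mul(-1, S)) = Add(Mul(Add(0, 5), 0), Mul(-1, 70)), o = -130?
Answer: 3364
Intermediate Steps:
S = 72 (S = Add(2, Mul(-1, Add(Mul(Add(0, 5), 0), Mul(-1, 70)))) = Add(2, Mul(-1, Add(Mul(5, 0), -70))) = Add(2, Mul(-1, Add(0, -70))) = Add(2, Mul(-1, -70)) = Add(2, 70) = 72)
Pow(Add(o, S), 2) = Pow(Add(-130, 72), 2) = Pow(-58, 2) = 3364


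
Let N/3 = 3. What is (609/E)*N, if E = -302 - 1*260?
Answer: -5481/562 ≈ -9.7527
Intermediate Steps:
N = 9 (N = 3*3 = 9)
E = -562 (E = -302 - 260 = -562)
(609/E)*N = (609/(-562))*9 = (609*(-1/562))*9 = -609/562*9 = -5481/562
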